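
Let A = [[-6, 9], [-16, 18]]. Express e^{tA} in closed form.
e^{tA} = [[(1 - 12*t)*e^{6*t}, 9*t*e^{6*t}], [-16*t*e^{6*t}, (12*t + 1)*e^{6*t}]]

A has Jordan form J = [[6, 1], [0, 6]] with A = PJP^{-1}, so e^{tA} = P e^{tJ} P^{-1}.

For a Jordan block J_k(λ), e^{tJ_k(λ)} = e^{λt} · (I + tN + t^2 N^2/2! + ... + t^{k-1} N^{k-1}/(k-1)!) where N is the nilpotent superdiagonal part.

Assembling the blocks and conjugating back gives the entries of e^{tA} as shown above.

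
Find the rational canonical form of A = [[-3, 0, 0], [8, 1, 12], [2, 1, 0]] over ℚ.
R = [[-3, 0, 0], [0, 0, 12], [0, 1, 1]]

The invariant factors of A (the non-unit diagonal entries of the Smith normal form of xI - A over ℚ[x]) are x + 3, (x - 4)(x + 3), each dividing the next. The characteristic polynomial is their product, (x - 4)(x + 3)^2.

The rational canonical form is the block-diagonal matrix of companion matrices C(f_i):
R = [[-3, 0, 0], [0, 0, 12], [0, 1, 1]].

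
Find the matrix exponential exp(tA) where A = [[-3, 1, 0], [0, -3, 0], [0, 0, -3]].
e^{tA} = [[e^{-3*t}, t*e^{-3*t}, 0], [0, e^{-3*t}, 0], [0, 0, e^{-3*t}]]

A has Jordan form J = [[-3, 1, 0], [0, -3, 0], [0, 0, -3]] with A = PJP^{-1}, so e^{tA} = P e^{tJ} P^{-1}.

For a Jordan block J_k(λ), e^{tJ_k(λ)} = e^{λt} · (I + tN + t^2 N^2/2! + ... + t^{k-1} N^{k-1}/(k-1)!) where N is the nilpotent superdiagonal part.

Assembling the blocks and conjugating back gives the entries of e^{tA} as shown above.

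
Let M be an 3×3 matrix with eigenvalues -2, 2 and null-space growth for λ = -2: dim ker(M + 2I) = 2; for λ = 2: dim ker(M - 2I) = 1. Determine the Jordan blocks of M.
λ = -2: successive nullity increments [2] count blocks of size ≥ k; block sizes are [1, 1].
λ = 2: successive nullity increments [1] count blocks of size ≥ k; block sizes are [1].

Jordan blocks: (-2, 1), (-2, 1), (2, 1)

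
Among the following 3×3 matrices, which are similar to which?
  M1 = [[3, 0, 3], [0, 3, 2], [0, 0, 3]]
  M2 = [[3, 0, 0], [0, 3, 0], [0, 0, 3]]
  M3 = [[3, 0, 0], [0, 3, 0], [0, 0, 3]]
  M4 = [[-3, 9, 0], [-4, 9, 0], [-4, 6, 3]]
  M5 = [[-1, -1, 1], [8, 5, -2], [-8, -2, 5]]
Characteristic polynomials: χ_{M1} = (x - 3)^3, χ_{M2} = (x - 3)^3, χ_{M3} = (x - 3)^3, χ_{M4} = (x - 3)^3, χ_{M5} = (x - 3)^3.

{M1, M4, M5}: invariant factors x - 3, (x - 3)^2.

{M2, M3}: invariant factors x - 3, x - 3, x - 3.

Matrices are similar if and only if their invariant-factor lists agree; the partition into similarity classes is {M1, M4, M5}, {M2, M3}.

2 classes: {M1, M4, M5}, {M2, M3}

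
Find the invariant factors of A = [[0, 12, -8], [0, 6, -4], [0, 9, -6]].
The Jordan structure of A has elementary divisors x^2, x. Arranging the block sizes at each eigenvalue in decreasing order and taking row products gives the invariant factors.

Invariant factors (smallest first, each dividing the next): x, x^2.

Check: the last factor x^2 is the minimal polynomial, and the product x^3 is the characteristic polynomial.

x, x^2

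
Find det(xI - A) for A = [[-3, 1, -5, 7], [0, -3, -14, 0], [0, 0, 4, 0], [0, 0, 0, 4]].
χ_A(x) = (x - 4)^2(x + 3)^2

xI - A = [[x + 3, -1, 5, -7], [0, x + 3, 14, 0], [0, 0, x - 4, 0], [0, 0, 0, x - 4]].

Expanding det(xI - A) along the first row:
det(xI - A) = + (x + 3)·det([[x + 3, 14, 0], [0, x - 4, 0], [0, 0, x - 4]]) - (-1)·det([[0, 14, 0], [0, x - 4, 0], [0, 0, x - 4]]) + (5)·det([[0, x + 3, 0], [0, 0, 0], [0, 0, x - 4]]) - (-7)·det([[0, x + 3, 14], [0, 0, x - 4], [0, 0, 0]]).

Evaluating gives χ_A(x) = x^4 - 2x^3 - 23x^2 + 24x + 144 = (x - 4)^2(x + 3)^2.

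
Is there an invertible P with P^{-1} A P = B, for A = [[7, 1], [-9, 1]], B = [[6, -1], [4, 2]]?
Two matrices over a field are similar if and only if they have the same invariant factors.

Both A and B have characteristic polynomial (x - 4)^2 and minimal polynomial (x - 4)^2. Computing further, both have invariant factors (x - 4)^2. Hence A and B are similar.

Yes.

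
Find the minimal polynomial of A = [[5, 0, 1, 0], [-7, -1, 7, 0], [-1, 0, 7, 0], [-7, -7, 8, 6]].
The characteristic polynomial factors as (x - 6)^3(x + 1). The minimal polynomial is ∏(x - λ)^{k_λ} where k_λ is the size of the largest Jordan block at λ.

For λ = -1: rank(A + I) = 3, and the largest Jordan block has size 1 (the smallest k with rank((A + I)^k) = rank((A + I)^(k+1))).
For λ = 6: rank(A - 6I) = 3, and the largest Jordan block has size 3 (the smallest k with rank((A - 6I)^k) = rank((A - 6I)^(k+1))).

So m_A(x) = (x - 6)^3(x + 1).

m_A(x) = (x - 6)^3(x + 1)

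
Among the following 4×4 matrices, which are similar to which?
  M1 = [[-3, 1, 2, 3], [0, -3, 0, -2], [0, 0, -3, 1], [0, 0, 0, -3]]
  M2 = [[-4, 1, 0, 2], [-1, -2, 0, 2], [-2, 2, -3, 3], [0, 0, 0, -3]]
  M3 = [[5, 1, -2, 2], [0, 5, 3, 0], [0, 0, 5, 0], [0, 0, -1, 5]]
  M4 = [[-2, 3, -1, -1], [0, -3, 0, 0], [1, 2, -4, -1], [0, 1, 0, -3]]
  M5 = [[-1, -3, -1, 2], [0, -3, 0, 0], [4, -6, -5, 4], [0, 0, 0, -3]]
Characteristic polynomials: χ_{M1} = (x + 3)^4, χ_{M2} = (x + 3)^4, χ_{M3} = (x - 5)^4, χ_{M4} = (x + 3)^4, χ_{M5} = (x + 3)^4.

{M1, M2, M4}: invariant factors (x + 3)^2, (x + 3)^2.

{M3}: invariant factors x - 5, (x - 5)^3.

{M5}: invariant factors x + 3, x + 3, (x + 3)^2.

Matrices are similar if and only if their invariant-factor lists agree; the partition into similarity classes is {M1, M2, M4}, {M3}, {M5}.

3 classes: {M1, M2, M4}, {M3}, {M5}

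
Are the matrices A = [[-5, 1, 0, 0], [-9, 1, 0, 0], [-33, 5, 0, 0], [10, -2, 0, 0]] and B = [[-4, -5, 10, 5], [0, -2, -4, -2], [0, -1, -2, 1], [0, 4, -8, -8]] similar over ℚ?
trace(A) = -4 but trace(B) = -16. The trace is a similarity invariant, so A and B are not similar.

No.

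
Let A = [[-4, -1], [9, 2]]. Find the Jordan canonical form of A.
J = [[-1, 1], [0, -1]]

The characteristic polynomial is det(xI - A) = (x + 1)^2, so the eigenvalues are -1 (algebraic multiplicity 2).

For λ = -1: rank(A + I) = 1, rank((A + I)^2) = 0. The eigenspace has dimension 2 - 1 = 1, so there is 1 Jordan block; the rank sequence gives block sizes [2].

Assembling the blocks gives the Jordan form J above.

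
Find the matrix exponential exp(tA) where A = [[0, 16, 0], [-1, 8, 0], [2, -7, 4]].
e^{tA} = [[(1 - 4*t)*e^{4*t}, 16*t*e^{4*t}, 0], [-t*e^{4*t}, (4*t + 1)*e^{4*t}, 0], [t*(4 - t)*e^{4*t}/2, t*(2*t - 7)*e^{4*t}, e^{4*t}]]

A has Jordan form J = [[4, 1, 0], [0, 4, 1], [0, 0, 4]] with A = PJP^{-1}, so e^{tA} = P e^{tJ} P^{-1}.

For a Jordan block J_k(λ), e^{tJ_k(λ)} = e^{λt} · (I + tN + t^2 N^2/2! + ... + t^{k-1} N^{k-1}/(k-1)!) where N is the nilpotent superdiagonal part.

Assembling the blocks and conjugating back gives the entries of e^{tA} as shown above.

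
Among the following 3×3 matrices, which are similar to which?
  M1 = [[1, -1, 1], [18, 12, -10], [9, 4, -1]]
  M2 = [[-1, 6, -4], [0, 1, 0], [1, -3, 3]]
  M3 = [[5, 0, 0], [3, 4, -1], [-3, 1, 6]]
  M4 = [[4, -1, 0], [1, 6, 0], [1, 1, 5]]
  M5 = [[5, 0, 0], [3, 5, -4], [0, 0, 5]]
Characteristic polynomials: χ_{M1} = (x - 4)^3, χ_{M2} = (x - 1)^3, χ_{M3} = (x - 5)^3, χ_{M4} = (x - 5)^3, χ_{M5} = (x - 5)^3.

{M1}: invariant factors (x - 4)^3.

{M2}: invariant factors x - 1, (x - 1)^2.

{M3, M4, M5}: invariant factors x - 5, (x - 5)^2.

Matrices are similar if and only if their invariant-factor lists agree; the partition into similarity classes is {M1}, {M2}, {M3, M4, M5}.

3 classes: {M1}, {M2}, {M3, M4, M5}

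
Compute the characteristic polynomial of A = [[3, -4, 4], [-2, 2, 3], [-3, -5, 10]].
χ_A(x) = (x - 5)^3

xI - A = [[x - 3, 4, -4], [2, x - 2, -3], [3, 5, x - 10]].

Expanding det(xI - A) along the first row:
det(xI - A) = + (x - 3)·det([[x - 2, -3], [5, x - 10]]) - (4)·det([[2, -3], [3, x - 10]]) + (-4)·det([[2, x - 2], [3, 5]]).

Evaluating gives χ_A(x) = x^3 - 15x^2 + 75x - 125 = (x - 5)^3.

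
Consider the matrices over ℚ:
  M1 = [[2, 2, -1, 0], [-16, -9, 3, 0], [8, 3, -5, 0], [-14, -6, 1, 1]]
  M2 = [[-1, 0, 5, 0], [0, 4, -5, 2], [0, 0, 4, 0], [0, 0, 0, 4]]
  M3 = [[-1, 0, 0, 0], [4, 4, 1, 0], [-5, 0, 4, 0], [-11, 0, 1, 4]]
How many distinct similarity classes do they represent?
2 classes: {M1}, {M2, M3}

Characteristic polynomials: χ_{M1} = (x - 1)(x + 4)^3, χ_{M2} = (x - 4)^3(x + 1), χ_{M3} = (x - 4)^3(x + 1).

{M1}: invariant factors (x - 1)(x + 4)^3.

{M2, M3}: invariant factors x - 4, (x - 4)^2(x + 1).

Matrices are similar if and only if their invariant-factor lists agree; the partition into similarity classes is {M1}, {M2, M3}.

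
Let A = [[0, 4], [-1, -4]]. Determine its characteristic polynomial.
χ_A(x) = (x + 2)^2

xI - A = [[x, -4], [1, x + 4]].

Expanding det(xI - A) along the first row:
det(xI - A) = + (x)·det([[x + 4]]) - (-4)·det([[1]]).

Evaluating gives χ_A(x) = x^2 + 4x + 4 = (x + 2)^2.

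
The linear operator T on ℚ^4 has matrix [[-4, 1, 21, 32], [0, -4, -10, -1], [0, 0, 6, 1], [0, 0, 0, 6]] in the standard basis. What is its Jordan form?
J = [[-4, 1, 0, 0], [0, -4, 0, 0], [0, 0, 6, 1], [0, 0, 0, 6]]

The characteristic polynomial is det(xI - A) = (x - 6)^2(x + 4)^2, so the eigenvalues are -4 (algebraic multiplicity 2), 6 (algebraic multiplicity 2).

For λ = -4: rank(A + 4I) = 3, rank((A + 4I)^2) = 2. The eigenspace has dimension 4 - 3 = 1, so there is 1 Jordan block; the rank sequence gives block sizes [2].

For λ = 6: rank(A - 6I) = 3, rank((A - 6I)^2) = 2. The eigenspace has dimension 4 - 3 = 1, so there is 1 Jordan block; the rank sequence gives block sizes [2].

Assembling the blocks gives the Jordan form J above.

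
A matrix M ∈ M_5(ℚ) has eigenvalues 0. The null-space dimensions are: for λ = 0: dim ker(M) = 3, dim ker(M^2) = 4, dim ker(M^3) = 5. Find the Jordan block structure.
λ = 0: successive nullity increments [3, 1, 1] count blocks of size ≥ k; block sizes are [3, 1, 1].

Jordan blocks: (0, 3), (0, 1), (0, 1)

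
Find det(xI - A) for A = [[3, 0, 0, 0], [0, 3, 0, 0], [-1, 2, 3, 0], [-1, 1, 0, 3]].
χ_A(x) = (x - 3)^4

xI - A = [[x - 3, 0, 0, 0], [0, x - 3, 0, 0], [1, -2, x - 3, 0], [1, -1, 0, x - 3]].

Expanding det(xI - A) along the first row:
det(xI - A) = + (x - 3)·det([[x - 3, 0, 0], [-2, x - 3, 0], [-1, 0, x - 3]]) - (0)·det([[0, 0, 0], [1, x - 3, 0], [1, 0, x - 3]]) + (0)·det([[0, x - 3, 0], [1, -2, 0], [1, -1, x - 3]]) - (0)·det([[0, x - 3, 0], [1, -2, x - 3], [1, -1, 0]]).

Evaluating gives χ_A(x) = x^4 - 12x^3 + 54x^2 - 108x + 81 = (x - 3)^4.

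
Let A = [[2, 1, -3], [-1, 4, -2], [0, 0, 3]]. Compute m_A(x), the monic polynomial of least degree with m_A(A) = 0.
m_A(x) = (x - 3)^3

The characteristic polynomial factors as (x - 3)^3. The minimal polynomial is ∏(x - λ)^{k_λ} where k_λ is the size of the largest Jordan block at λ.

For λ = 3: rank(A - 3I) = 2, and the largest Jordan block has size 3 (the smallest k with rank((A - 3I)^k) = rank((A - 3I)^(k+1))).

So m_A(x) = (x - 3)^3.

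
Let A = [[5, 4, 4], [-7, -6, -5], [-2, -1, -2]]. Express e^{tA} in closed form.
A has Jordan form J = [[-1, 1, 0], [0, -1, 1], [0, 0, -1]] with A = PJP^{-1}, so e^{tA} = P e^{tJ} P^{-1}.

For a Jordan block J_k(λ), e^{tJ_k(λ)} = e^{λt} · (I + tN + t^2 N^2/2! + ... + t^{k-1} N^{k-1}/(k-1)!) where N is the nilpotent superdiagonal part.

Assembling the blocks and conjugating back gives the entries of e^{tA} as shown above.

e^{tA} = [[(6*t + 1)*e^{-t}, 4*t*e^{-t}, 4*t*e^{-t}], [t*(3*t - 14)*e^{-t}/2, (t^2 - 5*t + 1)*e^{-t}, t*(t - 5)*e^{-t}], [t*(-3*t - 4)*e^{-t}/2, -t*(t + 1)*e^{-t}, (-t^2 - t + 1)*e^{-t}]]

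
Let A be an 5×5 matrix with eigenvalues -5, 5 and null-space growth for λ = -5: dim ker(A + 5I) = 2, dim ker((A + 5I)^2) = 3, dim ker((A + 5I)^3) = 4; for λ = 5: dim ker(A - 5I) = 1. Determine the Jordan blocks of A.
λ = -5: successive nullity increments [2, 1, 1] count blocks of size ≥ k; block sizes are [3, 1].
λ = 5: successive nullity increments [1] count blocks of size ≥ k; block sizes are [1].

Jordan blocks: (-5, 3), (-5, 1), (5, 1)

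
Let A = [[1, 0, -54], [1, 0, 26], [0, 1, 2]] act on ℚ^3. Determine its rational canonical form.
The invariant factors of A (the non-unit diagonal entries of the Smith normal form of xI - A over ℚ[x]) are (x - 4)^2(x + 5), each dividing the next. The characteristic polynomial is their product, (x - 4)^2(x + 5).

The rational canonical form is the block-diagonal matrix of companion matrices C(f_i):
R = [[0, 0, -80], [1, 0, 24], [0, 1, 3]].

R = [[0, 0, -80], [1, 0, 24], [0, 1, 3]]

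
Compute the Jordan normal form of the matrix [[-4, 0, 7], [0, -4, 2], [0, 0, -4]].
J = [[-4, 1, 0], [0, -4, 0], [0, 0, -4]]

The characteristic polynomial is det(xI - A) = (x + 4)^3, so the eigenvalues are -4 (algebraic multiplicity 3).

For λ = -4: rank(A + 4I) = 1, rank((A + 4I)^2) = 0. The eigenspace has dimension 3 - 1 = 2, so there are 2 Jordan blocks; the rank sequence gives block sizes [2, 1].

Assembling the blocks gives the Jordan form J above.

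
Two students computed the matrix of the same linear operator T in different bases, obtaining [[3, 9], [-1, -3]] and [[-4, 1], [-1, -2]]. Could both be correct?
trace(A) = 0 but trace(B) = -6. The trace is a similarity invariant, so A and B are not similar.

No.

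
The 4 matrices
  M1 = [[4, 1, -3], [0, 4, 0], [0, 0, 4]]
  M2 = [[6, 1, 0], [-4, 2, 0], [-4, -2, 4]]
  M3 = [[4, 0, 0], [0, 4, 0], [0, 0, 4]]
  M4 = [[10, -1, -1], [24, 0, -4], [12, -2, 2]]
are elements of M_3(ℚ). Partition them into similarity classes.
2 classes: {M1, M2, M4}, {M3}

Characteristic polynomials: χ_{M1} = (x - 4)^3, χ_{M2} = (x - 4)^3, χ_{M3} = (x - 4)^3, χ_{M4} = (x - 4)^3.

{M1, M2, M4}: invariant factors x - 4, (x - 4)^2.

{M3}: invariant factors x - 4, x - 4, x - 4.

Matrices are similar if and only if their invariant-factor lists agree; the partition into similarity classes is {M1, M2, M4}, {M3}.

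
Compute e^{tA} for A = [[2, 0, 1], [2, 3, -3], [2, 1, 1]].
e^{tA} = [[(t^2 + 1)*e^{2*t}, t^2*e^{2*t}/2, t*(2 - t)*e^{2*t}/2], [2*t*(1 - t)*e^{2*t}, (-t^2 + t + 1)*e^{2*t}, t*(t - 3)*e^{2*t}], [2*t*e^{2*t}, t*e^{2*t}, (1 - t)*e^{2*t}]]

A has Jordan form J = [[2, 1, 0], [0, 2, 1], [0, 0, 2]] with A = PJP^{-1}, so e^{tA} = P e^{tJ} P^{-1}.

For a Jordan block J_k(λ), e^{tJ_k(λ)} = e^{λt} · (I + tN + t^2 N^2/2! + ... + t^{k-1} N^{k-1}/(k-1)!) where N is the nilpotent superdiagonal part.

Assembling the blocks and conjugating back gives the entries of e^{tA} as shown above.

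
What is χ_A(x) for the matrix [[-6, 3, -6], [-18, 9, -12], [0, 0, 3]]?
χ_A(x) = x(x - 3)^2

xI - A = [[x + 6, -3, 6], [18, x - 9, 12], [0, 0, x - 3]].

Expanding det(xI - A) along the first row:
det(xI - A) = + (x + 6)·det([[x - 9, 12], [0, x - 3]]) - (-3)·det([[18, 12], [0, x - 3]]) + (6)·det([[18, x - 9], [0, 0]]).

Evaluating gives χ_A(x) = x^3 - 6x^2 + 9x = x(x - 3)^2.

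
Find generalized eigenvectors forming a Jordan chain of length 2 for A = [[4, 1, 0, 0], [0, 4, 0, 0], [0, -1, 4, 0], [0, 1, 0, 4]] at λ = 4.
We seek v_1 ∈ ker((A - 4I)^2) \ ker(A - 4I), then set v_{i+1} = (A - 4I) v_i.

One such chain is v_1 = [[0, 1, -3, 2]]^T, v_2 = [[1, 0, -1, 1]]^T. Check: (A - 4I) v_2 = [[0, 0, 0, 0]]^T = 0.

v_1 = [[0, 1, -3, 2]]^T, v_2 = [[1, 0, -1, 1]]^T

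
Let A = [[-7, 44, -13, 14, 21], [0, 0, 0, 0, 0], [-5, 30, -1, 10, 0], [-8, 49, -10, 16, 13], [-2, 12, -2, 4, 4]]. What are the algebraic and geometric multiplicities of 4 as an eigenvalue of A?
algebraic multiplicity 3, geometric multiplicity 1

The characteristic polynomial is x^2(x - 4)^3, so the factor x - 4 appears with exponent 3: the algebraic multiplicity is 3.

rank(A - 4I) = 4, so the eigenspace has dimension 5 - 4 = 1: the geometric multiplicity is 1.

Since 1 < 3, A is not diagonalizable.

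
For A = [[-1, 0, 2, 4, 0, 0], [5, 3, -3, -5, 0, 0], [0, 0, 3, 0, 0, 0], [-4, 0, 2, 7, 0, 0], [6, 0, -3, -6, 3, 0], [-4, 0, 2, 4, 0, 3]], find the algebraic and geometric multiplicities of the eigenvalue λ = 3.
algebraic multiplicity 6, geometric multiplicity 4

The characteristic polynomial is (x - 3)^6, so the factor x - 3 appears with exponent 6: the algebraic multiplicity is 6.

rank(A - 3I) = 2, so the eigenspace has dimension 6 - 2 = 4: the geometric multiplicity is 4.

Since 4 < 6, A is not diagonalizable.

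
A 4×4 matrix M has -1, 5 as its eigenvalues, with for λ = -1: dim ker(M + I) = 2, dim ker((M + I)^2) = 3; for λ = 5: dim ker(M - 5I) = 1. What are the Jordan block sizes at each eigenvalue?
Jordan blocks: (-1, 2), (-1, 1), (5, 1)

λ = -1: successive nullity increments [2, 1] count blocks of size ≥ k; block sizes are [2, 1].
λ = 5: successive nullity increments [1] count blocks of size ≥ k; block sizes are [1].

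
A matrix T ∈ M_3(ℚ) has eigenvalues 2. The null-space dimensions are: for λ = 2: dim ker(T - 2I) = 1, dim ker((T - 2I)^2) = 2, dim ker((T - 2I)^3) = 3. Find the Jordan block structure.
λ = 2: successive nullity increments [1, 1, 1] count blocks of size ≥ k; block sizes are [3].

Jordan blocks: (2, 3)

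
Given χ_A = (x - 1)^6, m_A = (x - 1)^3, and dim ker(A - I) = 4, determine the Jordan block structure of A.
λ = 1: algebraic multiplicity 6 (exponent in χ_A), largest block size 3 (exponent in m_A), 4 blocks (geometric multiplicity). These force block sizes [3, 1, 1, 1].

Jordan blocks: (1, 3), (1, 1), (1, 1), (1, 1)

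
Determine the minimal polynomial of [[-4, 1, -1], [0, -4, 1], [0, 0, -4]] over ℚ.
The characteristic polynomial factors as (x + 4)^3. The minimal polynomial is ∏(x - λ)^{k_λ} where k_λ is the size of the largest Jordan block at λ.

For λ = -4: rank(A + 4I) = 2, and the largest Jordan block has size 3 (the smallest k with rank((A + 4I)^k) = rank((A + 4I)^(k+1))).

So m_A(x) = (x + 4)^3.

m_A(x) = (x + 4)^3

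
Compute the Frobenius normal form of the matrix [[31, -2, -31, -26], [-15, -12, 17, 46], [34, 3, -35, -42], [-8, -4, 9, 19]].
R = [[0, 0, 0, -40], [1, 0, 0, -12], [0, 1, 0, 14], [0, 0, 1, 3]]

The invariant factors of A (the non-unit diagonal entries of the Smith normal form of xI - A over ℚ[x]) are (x - 5)(x - 2)(x + 2)^2, each dividing the next. The characteristic polynomial is their product, (x - 5)(x - 2)(x + 2)^2.

The rational canonical form is the block-diagonal matrix of companion matrices C(f_i):
R = [[0, 0, 0, -40], [1, 0, 0, -12], [0, 1, 0, 14], [0, 0, 1, 3]].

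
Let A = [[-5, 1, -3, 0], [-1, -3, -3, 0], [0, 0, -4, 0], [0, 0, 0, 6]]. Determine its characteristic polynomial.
χ_A(x) = (x - 6)(x + 4)^3

xI - A = [[x + 5, -1, 3, 0], [1, x + 3, 3, 0], [0, 0, x + 4, 0], [0, 0, 0, x - 6]].

Expanding det(xI - A) along the first row:
det(xI - A) = + (x + 5)·det([[x + 3, 3, 0], [0, x + 4, 0], [0, 0, x - 6]]) - (-1)·det([[1, 3, 0], [0, x + 4, 0], [0, 0, x - 6]]) + (3)·det([[1, x + 3, 0], [0, 0, 0], [0, 0, x - 6]]) - (0)·det([[1, x + 3, 3], [0, 0, x + 4], [0, 0, 0]]).

Evaluating gives χ_A(x) = x^4 + 6x^3 - 24x^2 - 224x - 384 = (x - 6)(x + 4)^3.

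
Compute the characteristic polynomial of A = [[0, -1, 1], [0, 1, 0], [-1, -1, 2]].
xI - A = [[x, 1, -1], [0, x - 1, 0], [1, 1, x - 2]].

Expanding det(xI - A) along the first row:
det(xI - A) = + (x)·det([[x - 1, 0], [1, x - 2]]) - (1)·det([[0, 0], [1, x - 2]]) + (-1)·det([[0, x - 1], [1, 1]]).

Evaluating gives χ_A(x) = x^3 - 3x^2 + 3x - 1 = (x - 1)^3.

χ_A(x) = (x - 1)^3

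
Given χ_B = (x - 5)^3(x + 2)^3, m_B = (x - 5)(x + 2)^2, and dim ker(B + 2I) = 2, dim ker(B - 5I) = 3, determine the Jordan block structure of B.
λ = -2: algebraic multiplicity 3 (exponent in χ_B), largest block size 2 (exponent in m_B), 2 blocks (geometric multiplicity). These force block sizes [2, 1].
λ = 5: algebraic multiplicity 3 (exponent in χ_B), largest block size 1 (exponent in m_B), 3 blocks (geometric multiplicity). These force block sizes [1, 1, 1].

Jordan blocks: (-2, 2), (-2, 1), (5, 1), (5, 1), (5, 1)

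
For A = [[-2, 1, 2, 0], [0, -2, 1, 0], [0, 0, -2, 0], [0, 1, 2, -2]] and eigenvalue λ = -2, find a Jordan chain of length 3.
We seek v_1 ∈ ker((A + 2I)^3) \ ker((A + 2I)^2), then set v_{i+1} = (A + 2I) v_i.

One such chain is v_1 = [[-2, 0, 1, -3]]^T, v_2 = [[2, 1, 0, 2]]^T, v_3 = [[1, 0, 0, 1]]^T. Check: (A + 2I) v_3 = [[0, 0, 0, 0]]^T = 0.

v_1 = [[-2, 0, 1, -3]]^T, v_2 = [[2, 1, 0, 2]]^T, v_3 = [[1, 0, 0, 1]]^T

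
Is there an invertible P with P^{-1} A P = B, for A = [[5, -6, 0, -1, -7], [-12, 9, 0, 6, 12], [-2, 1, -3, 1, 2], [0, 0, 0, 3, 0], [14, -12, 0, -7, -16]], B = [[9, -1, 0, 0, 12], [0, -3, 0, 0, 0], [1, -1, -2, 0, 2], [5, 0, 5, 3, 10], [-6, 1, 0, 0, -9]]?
Yes.

Two matrices over a field are similar if and only if they have the same invariant factors.

Both A and B have characteristic polynomial (x - 3)^2(x + 2)(x + 3)^2 and minimal polynomial (x - 3)(x + 2)(x + 3)^2. Computing further, both have invariant factors x - 3, (x - 3)(x + 2)(x + 3)^2. Hence A and B are similar.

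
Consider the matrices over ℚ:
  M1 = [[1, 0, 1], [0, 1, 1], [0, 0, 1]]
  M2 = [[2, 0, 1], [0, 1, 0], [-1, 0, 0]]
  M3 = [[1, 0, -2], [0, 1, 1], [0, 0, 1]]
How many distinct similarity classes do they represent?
1 class: {M1, M2, M3}

Characteristic polynomials: χ_{M1} = (x - 1)^3, χ_{M2} = (x - 1)^3, χ_{M3} = (x - 1)^3.

{M1, M2, M3}: invariant factors x - 1, (x - 1)^2.

Matrices are similar if and only if their invariant-factor lists agree; the partition into similarity classes is {M1, M2, M3}.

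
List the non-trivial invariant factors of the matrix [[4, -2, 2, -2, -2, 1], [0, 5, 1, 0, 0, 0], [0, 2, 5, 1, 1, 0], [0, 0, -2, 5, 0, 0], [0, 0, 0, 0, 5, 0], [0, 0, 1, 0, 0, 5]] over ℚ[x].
The Jordan structure of A has elementary divisors (x - 4), (x - 5)^3, (x - 5), (x - 5). Arranging the block sizes at each eigenvalue in decreasing order and taking row products gives the invariant factors.

Invariant factors (smallest first, each dividing the next): x - 5, x - 5, (x - 5)^3(x - 4).

Check: the last factor (x - 5)^3(x - 4) is the minimal polynomial, and the product (x - 5)^5(x - 4) is the characteristic polynomial.

x - 5, x - 5, (x - 5)^3(x - 4)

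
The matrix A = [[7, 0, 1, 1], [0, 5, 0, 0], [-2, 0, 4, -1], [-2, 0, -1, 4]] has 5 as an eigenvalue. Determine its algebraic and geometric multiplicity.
The characteristic polynomial is (x - 5)^4, so the factor x - 5 appears with exponent 4: the algebraic multiplicity is 4.

rank(A - 5I) = 1, so the eigenspace has dimension 4 - 1 = 3: the geometric multiplicity is 3.

Since 3 < 4, A is not diagonalizable.

algebraic multiplicity 4, geometric multiplicity 3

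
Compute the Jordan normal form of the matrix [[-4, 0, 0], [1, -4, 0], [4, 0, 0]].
The characteristic polynomial is det(xI - A) = x(x + 4)^2, so the eigenvalues are -4 (algebraic multiplicity 2), 0 (algebraic multiplicity 1).

For λ = -4: rank(A + 4I) = 2, rank((A + 4I)^2) = 1. The eigenspace has dimension 3 - 2 = 1, so there is 1 Jordan block; the rank sequence gives block sizes [2].

For λ = 0: algebraic multiplicity 1 gives one 1×1 block.

Assembling the blocks gives the Jordan form J above.

J = [[-4, 1, 0], [0, -4, 0], [0, 0, 0]]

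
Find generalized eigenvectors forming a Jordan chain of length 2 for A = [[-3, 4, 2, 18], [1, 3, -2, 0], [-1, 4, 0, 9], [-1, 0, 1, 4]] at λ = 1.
We seek v_1 ∈ ker((A - I)^2) \ ker(A - I), then set v_{i+1} = (A - I) v_i.

One such chain is v_1 = [[7, 0, 3, 1]]^T, v_2 = [[-4, 1, -1, -1]]^T. Check: (A - I) v_2 = [[0, 0, 0, 0]]^T = 0.

v_1 = [[7, 0, 3, 1]]^T, v_2 = [[-4, 1, -1, -1]]^T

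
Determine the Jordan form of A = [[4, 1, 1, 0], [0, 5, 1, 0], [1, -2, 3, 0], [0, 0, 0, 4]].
The characteristic polynomial is det(xI - A) = (x - 4)^4, so the eigenvalues are 4 (algebraic multiplicity 4).

For λ = 4: rank(A - 4I) = 2, rank((A - 4I)^2) = 1, rank((A - 4I)^3) = 0. The eigenspace has dimension 4 - 2 = 2, so there are 2 Jordan blocks; the rank sequence gives block sizes [3, 1].

Assembling the blocks gives the Jordan form J above.

J = [[4, 1, 0, 0], [0, 4, 1, 0], [0, 0, 4, 0], [0, 0, 0, 4]]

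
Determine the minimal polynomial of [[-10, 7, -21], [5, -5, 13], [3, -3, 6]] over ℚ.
m_A(x) = (x + 3)^3

The characteristic polynomial factors as (x + 3)^3. The minimal polynomial is ∏(x - λ)^{k_λ} where k_λ is the size of the largest Jordan block at λ.

For λ = -3: rank(A + 3I) = 2, and the largest Jordan block has size 3 (the smallest k with rank((A + 3I)^k) = rank((A + 3I)^(k+1))).

So m_A(x) = (x + 3)^3.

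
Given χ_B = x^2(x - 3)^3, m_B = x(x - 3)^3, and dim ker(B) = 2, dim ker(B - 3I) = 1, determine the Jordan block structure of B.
Jordan blocks: (0, 1), (0, 1), (3, 3)

λ = 0: algebraic multiplicity 2 (exponent in χ_B), largest block size 1 (exponent in m_B), 2 blocks (geometric multiplicity). These force block sizes [1, 1].
λ = 3: algebraic multiplicity 3 (exponent in χ_B), largest block size 3 (exponent in m_B), 1 block (geometric multiplicity). This forces block sizes [3].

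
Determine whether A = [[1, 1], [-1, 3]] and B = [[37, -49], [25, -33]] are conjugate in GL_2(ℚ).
Yes.

Two matrices over a field are similar if and only if they have the same invariant factors.

Both A and B have characteristic polynomial (x - 2)^2 and minimal polynomial (x - 2)^2. Computing further, both have invariant factors (x - 2)^2. Hence A and B are similar.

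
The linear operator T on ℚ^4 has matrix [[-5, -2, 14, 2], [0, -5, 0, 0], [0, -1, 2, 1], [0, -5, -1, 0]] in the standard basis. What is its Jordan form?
The characteristic polynomial is det(xI - A) = (x - 1)^2(x + 5)^2, so the eigenvalues are -5 (algebraic multiplicity 2), 1 (algebraic multiplicity 2).

For λ = -5: rank(A + 5I) = 2. The eigenspace has dimension 4 - 2 = 2, so there are 2 Jordan blocks; the rank sequence gives block sizes [1, 1].

For λ = 1: rank(A - I) = 3, rank((A - I)^2) = 2. The eigenspace has dimension 4 - 3 = 1, so there is 1 Jordan block; the rank sequence gives block sizes [2].

Assembling the blocks gives the Jordan form J above.

J = [[-5, 0, 0, 0], [0, -5, 0, 0], [0, 0, 1, 1], [0, 0, 0, 1]]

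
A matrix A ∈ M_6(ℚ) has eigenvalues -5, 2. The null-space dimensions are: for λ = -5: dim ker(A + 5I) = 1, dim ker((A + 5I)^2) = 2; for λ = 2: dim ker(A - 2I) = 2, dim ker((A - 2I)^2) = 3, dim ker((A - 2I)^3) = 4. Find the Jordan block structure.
Jordan blocks: (-5, 2), (2, 3), (2, 1)

λ = -5: successive nullity increments [1, 1] count blocks of size ≥ k; block sizes are [2].
λ = 2: successive nullity increments [2, 1, 1] count blocks of size ≥ k; block sizes are [3, 1].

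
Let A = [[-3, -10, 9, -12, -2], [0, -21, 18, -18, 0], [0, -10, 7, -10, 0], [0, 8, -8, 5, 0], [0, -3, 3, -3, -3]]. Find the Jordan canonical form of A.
The characteristic polynomial is det(xI - A) = (x + 3)^5, so the eigenvalues are -3 (algebraic multiplicity 5).

For λ = -3: rank(A + 3I) = 2, rank((A + 3I)^2) = 0. The eigenspace has dimension 5 - 2 = 3, so there are 3 Jordan blocks; the rank sequence gives block sizes [2, 2, 1].

Assembling the blocks gives the Jordan form J above.

J = [[-3, 1, 0, 0, 0], [0, -3, 0, 0, 0], [0, 0, -3, 1, 0], [0, 0, 0, -3, 0], [0, 0, 0, 0, -3]]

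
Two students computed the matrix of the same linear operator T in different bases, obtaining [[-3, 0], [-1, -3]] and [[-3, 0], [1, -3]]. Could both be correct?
Two matrices over a field are similar if and only if they have the same invariant factors.

Both A and B have characteristic polynomial (x + 3)^2 and minimal polynomial (x + 3)^2. Computing further, both have invariant factors (x + 3)^2. Hence A and B are similar.

Yes.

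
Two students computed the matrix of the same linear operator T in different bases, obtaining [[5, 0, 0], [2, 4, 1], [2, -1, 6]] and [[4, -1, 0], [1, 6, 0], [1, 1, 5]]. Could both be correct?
Yes.

Two matrices over a field are similar if and only if they have the same invariant factors.

Both A and B have characteristic polynomial (x - 5)^3 and minimal polynomial (x - 5)^2. Computing further, both have invariant factors x - 5, (x - 5)^2. Hence A and B are similar.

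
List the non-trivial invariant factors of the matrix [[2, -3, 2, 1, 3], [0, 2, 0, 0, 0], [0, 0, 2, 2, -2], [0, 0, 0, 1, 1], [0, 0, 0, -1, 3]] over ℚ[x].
x - 2, (x - 2)^2, (x - 2)^2

The Jordan structure of A has elementary divisors (x - 2)^2, (x - 2)^2, (x - 2). Arranging the block sizes at each eigenvalue in decreasing order and taking row products gives the invariant factors.

Invariant factors (smallest first, each dividing the next): x - 2, (x - 2)^2, (x - 2)^2.

Check: the last factor (x - 2)^2 is the minimal polynomial, and the product (x - 2)^5 is the characteristic polynomial.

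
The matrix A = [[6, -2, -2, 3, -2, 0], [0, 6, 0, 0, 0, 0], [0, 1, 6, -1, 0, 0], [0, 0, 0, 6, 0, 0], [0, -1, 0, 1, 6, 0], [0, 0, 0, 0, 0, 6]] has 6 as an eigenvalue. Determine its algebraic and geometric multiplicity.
algebraic multiplicity 6, geometric multiplicity 4

The characteristic polynomial is (x - 6)^6, so the factor x - 6 appears with exponent 6: the algebraic multiplicity is 6.

rank(A - 6I) = 2, so the eigenspace has dimension 6 - 2 = 4: the geometric multiplicity is 4.

Since 4 < 6, A is not diagonalizable.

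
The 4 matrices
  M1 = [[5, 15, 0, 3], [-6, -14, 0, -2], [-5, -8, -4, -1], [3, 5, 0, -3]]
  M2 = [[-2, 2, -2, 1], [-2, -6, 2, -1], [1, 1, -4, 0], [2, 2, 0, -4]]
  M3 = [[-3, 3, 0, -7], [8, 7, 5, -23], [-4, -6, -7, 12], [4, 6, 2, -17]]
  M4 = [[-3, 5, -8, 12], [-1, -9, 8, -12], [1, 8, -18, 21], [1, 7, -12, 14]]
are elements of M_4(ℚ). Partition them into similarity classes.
2 classes: {M1, M2, M4}, {M3}

Characteristic polynomials: χ_{M1} = (x + 4)^4, χ_{M2} = (x + 4)^4, χ_{M3} = (x + 5)^4, χ_{M4} = (x + 4)^4.

{M1, M2, M4}: invariant factors (x + 4)^2, (x + 4)^2.

{M3}: invariant factors x + 5, (x + 5)^3.

Matrices are similar if and only if their invariant-factor lists agree; the partition into similarity classes is {M1, M2, M4}, {M3}.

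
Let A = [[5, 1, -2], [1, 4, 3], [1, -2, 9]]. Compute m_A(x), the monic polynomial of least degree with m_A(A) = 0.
m_A(x) = (x - 6)^3

The characteristic polynomial factors as (x - 6)^3. The minimal polynomial is ∏(x - λ)^{k_λ} where k_λ is the size of the largest Jordan block at λ.

For λ = 6: rank(A - 6I) = 2, and the largest Jordan block has size 3 (the smallest k with rank((A - 6I)^k) = rank((A - 6I)^(k+1))).

So m_A(x) = (x - 6)^3.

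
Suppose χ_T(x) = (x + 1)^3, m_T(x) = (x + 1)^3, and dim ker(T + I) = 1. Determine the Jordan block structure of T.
Jordan blocks: (-1, 3)

λ = -1: algebraic multiplicity 3 (exponent in χ_T), largest block size 3 (exponent in m_T), 1 block (geometric multiplicity). This forces block sizes [3].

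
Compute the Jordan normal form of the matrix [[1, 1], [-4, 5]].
J = [[3, 1], [0, 3]]

The characteristic polynomial is det(xI - A) = (x - 3)^2, so the eigenvalues are 3 (algebraic multiplicity 2).

For λ = 3: rank(A - 3I) = 1, rank((A - 3I)^2) = 0. The eigenspace has dimension 2 - 1 = 1, so there is 1 Jordan block; the rank sequence gives block sizes [2].

Assembling the blocks gives the Jordan form J above.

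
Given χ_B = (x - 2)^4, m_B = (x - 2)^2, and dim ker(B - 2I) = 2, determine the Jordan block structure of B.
λ = 2: algebraic multiplicity 4 (exponent in χ_B), largest block size 2 (exponent in m_B), 2 blocks (geometric multiplicity). These force block sizes [2, 2].

Jordan blocks: (2, 2), (2, 2)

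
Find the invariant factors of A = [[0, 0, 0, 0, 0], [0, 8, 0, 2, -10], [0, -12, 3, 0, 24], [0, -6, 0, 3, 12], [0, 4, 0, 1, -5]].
x(x - 3), x(x - 3)^2

The Jordan structure of A has elementary divisors x, x, (x - 3)^2, (x - 3). Arranging the block sizes at each eigenvalue in decreasing order and taking row products gives the invariant factors.

Invariant factors (smallest first, each dividing the next): x(x - 3), x(x - 3)^2.

Check: the last factor x(x - 3)^2 is the minimal polynomial, and the product x^2(x - 3)^3 is the characteristic polynomial.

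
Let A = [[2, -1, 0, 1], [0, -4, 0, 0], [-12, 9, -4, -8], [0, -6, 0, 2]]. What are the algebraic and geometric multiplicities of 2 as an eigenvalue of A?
algebraic multiplicity 2, geometric multiplicity 1

The characteristic polynomial is (x - 2)^2(x + 4)^2, so the factor x - 2 appears with exponent 2: the algebraic multiplicity is 2.

rank(A - 2I) = 3, so the eigenspace has dimension 4 - 3 = 1: the geometric multiplicity is 1.

Since 1 < 2, A is not diagonalizable.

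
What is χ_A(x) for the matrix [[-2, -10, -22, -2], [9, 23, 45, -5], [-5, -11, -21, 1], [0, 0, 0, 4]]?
χ_A(x) = (x - 4)(x - 2)^2(x + 4)

xI - A = [[x + 2, 10, 22, 2], [-9, x - 23, -45, 5], [5, 11, x + 21, -1], [0, 0, 0, x - 4]].

Expanding det(xI - A) along the first row:
det(xI - A) = + (x + 2)·det([[x - 23, -45, 5], [11, x + 21, -1], [0, 0, x - 4]]) - (10)·det([[-9, -45, 5], [5, x + 21, -1], [0, 0, x - 4]]) + (22)·det([[-9, x - 23, 5], [5, 11, -1], [0, 0, x - 4]]) - (2)·det([[-9, x - 23, -45], [5, 11, x + 21], [0, 0, 0]]).

Evaluating gives χ_A(x) = x^4 - 4x^3 - 12x^2 + 64x - 64 = (x - 4)(x - 2)^2(x + 4).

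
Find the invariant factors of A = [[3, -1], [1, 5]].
(x - 4)^2

The Jordan structure of A has elementary divisors (x - 4)^2. Arranging the block sizes at each eigenvalue in decreasing order and taking row products gives the invariant factors.

Invariant factors (smallest first, each dividing the next): (x - 4)^2.

Check: the last factor (x - 4)^2 is the minimal polynomial, and the product (x - 4)^2 is the characteristic polynomial.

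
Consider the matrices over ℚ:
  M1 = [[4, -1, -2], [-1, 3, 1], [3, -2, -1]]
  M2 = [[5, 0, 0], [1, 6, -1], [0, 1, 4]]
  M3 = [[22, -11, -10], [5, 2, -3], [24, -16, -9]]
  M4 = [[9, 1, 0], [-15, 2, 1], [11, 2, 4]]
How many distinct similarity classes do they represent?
Characteristic polynomials: χ_{M1} = (x - 2)^3, χ_{M2} = (x - 5)^3, χ_{M3} = (x - 5)^3, χ_{M4} = (x - 5)^3.

{M1}: invariant factors (x - 2)^3.

{M2, M3, M4}: invariant factors (x - 5)^3.

Matrices are similar if and only if their invariant-factor lists agree; the partition into similarity classes is {M1}, {M2, M3, M4}.

2 classes: {M1}, {M2, M3, M4}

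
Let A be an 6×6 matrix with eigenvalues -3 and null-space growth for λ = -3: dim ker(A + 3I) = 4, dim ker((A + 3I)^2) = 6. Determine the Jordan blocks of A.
λ = -3: successive nullity increments [4, 2] count blocks of size ≥ k; block sizes are [2, 2, 1, 1].

Jordan blocks: (-3, 2), (-3, 2), (-3, 1), (-3, 1)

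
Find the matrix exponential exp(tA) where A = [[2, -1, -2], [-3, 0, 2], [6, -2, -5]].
A has Jordan form J = [[-1, 1, 0], [0, -1, 0], [0, 0, -1]] with A = PJP^{-1}, so e^{tA} = P e^{tJ} P^{-1}.

For a Jordan block J_k(λ), e^{tJ_k(λ)} = e^{λt} · (I + tN + t^2 N^2/2! + ... + t^{k-1} N^{k-1}/(k-1)!) where N is the nilpotent superdiagonal part.

Assembling the blocks and conjugating back gives the entries of e^{tA} as shown above.

e^{tA} = [[(3*t + 1)*e^{-t}, -t*e^{-t}, -2*t*e^{-t}], [-3*t*e^{-t}, (t + 1)*e^{-t}, 2*t*e^{-t}], [6*t*e^{-t}, -2*t*e^{-t}, (1 - 4*t)*e^{-t}]]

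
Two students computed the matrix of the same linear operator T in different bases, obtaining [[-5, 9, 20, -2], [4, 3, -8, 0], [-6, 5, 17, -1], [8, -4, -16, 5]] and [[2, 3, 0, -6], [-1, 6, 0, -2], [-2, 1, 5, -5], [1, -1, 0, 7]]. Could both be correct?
Yes.

Two matrices over a field are similar if and only if they have the same invariant factors.

Both A and B have characteristic polynomial (x - 5)^4 and minimal polynomial (x - 5)^2. Computing further, both have invariant factors (x - 5)^2, (x - 5)^2. Hence A and B are similar.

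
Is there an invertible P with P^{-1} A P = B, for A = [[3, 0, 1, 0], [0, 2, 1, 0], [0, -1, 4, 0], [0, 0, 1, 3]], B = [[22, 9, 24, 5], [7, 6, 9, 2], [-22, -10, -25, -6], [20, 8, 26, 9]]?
Yes.

Two matrices over a field are similar if and only if they have the same invariant factors.

Both A and B have characteristic polynomial (x - 3)^4 and minimal polynomial (x - 3)^3. Computing further, both have invariant factors x - 3, (x - 3)^3. Hence A and B are similar.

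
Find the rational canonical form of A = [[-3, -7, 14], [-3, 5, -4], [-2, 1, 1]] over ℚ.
The invariant factors of A (the non-unit diagonal entries of the Smith normal form of xI - A over ℚ[x]) are (x - 3)(x^2 - 2), each dividing the next. The characteristic polynomial is their product, (x - 3)(x^2 - 2).

The rational canonical form is the block-diagonal matrix of companion matrices C(f_i):
R = [[0, 0, -6], [1, 0, 2], [0, 1, 3]].

Note the characteristic polynomial does not split into linear factors over ℚ, so A has no Jordan form over ℚ; the rational canonical form exists over any field.

R = [[0, 0, -6], [1, 0, 2], [0, 1, 3]]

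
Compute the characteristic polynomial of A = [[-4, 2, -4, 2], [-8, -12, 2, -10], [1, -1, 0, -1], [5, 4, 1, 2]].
xI - A = [[x + 4, -2, 4, -2], [8, x + 12, -2, 10], [-1, 1, x, 1], [-5, -4, -1, x - 2]].

Expanding det(xI - A) along the first row:
det(xI - A) = + (x + 4)·det([[x + 12, -2, 10], [1, x, 1], [-4, -1, x - 2]]) - (-2)·det([[8, -2, 10], [-1, x, 1], [-5, -1, x - 2]]) + (4)·det([[8, x + 12, 10], [-1, 1, 1], [-5, -4, x - 2]]) - (-2)·det([[8, x + 12, -2], [-1, 1, x], [-5, -4, -1]]).

Evaluating gives χ_A(x) = x^4 + 14x^3 + 69x^2 + 140x + 100 = (x + 2)^2(x + 5)^2.

χ_A(x) = (x + 2)^2(x + 5)^2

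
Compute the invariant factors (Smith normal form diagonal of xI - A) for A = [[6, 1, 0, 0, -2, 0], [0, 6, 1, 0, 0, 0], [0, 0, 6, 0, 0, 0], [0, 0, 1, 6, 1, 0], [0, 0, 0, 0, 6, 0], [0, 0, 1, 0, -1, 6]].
The Jordan structure of A has elementary divisors (x - 6)^3, (x - 6)^2, (x - 6). Arranging the block sizes at each eigenvalue in decreasing order and taking row products gives the invariant factors.

Invariant factors (smallest first, each dividing the next): x - 6, (x - 6)^2, (x - 6)^3.

Check: the last factor (x - 6)^3 is the minimal polynomial, and the product (x - 6)^6 is the characteristic polynomial.

x - 6, (x - 6)^2, (x - 6)^3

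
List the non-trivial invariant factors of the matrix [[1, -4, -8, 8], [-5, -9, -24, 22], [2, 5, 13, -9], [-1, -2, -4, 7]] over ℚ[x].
The Jordan structure of A has elementary divisors (x - 3)^2, (x - 3)^2. Arranging the block sizes at each eigenvalue in decreasing order and taking row products gives the invariant factors.

Invariant factors (smallest first, each dividing the next): (x - 3)^2, (x - 3)^2.

Check: the last factor (x - 3)^2 is the minimal polynomial, and the product (x - 3)^4 is the characteristic polynomial.

(x - 3)^2, (x - 3)^2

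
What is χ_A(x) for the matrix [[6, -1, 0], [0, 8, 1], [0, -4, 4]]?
χ_A(x) = (x - 6)^3

xI - A = [[x - 6, 1, 0], [0, x - 8, -1], [0, 4, x - 4]].

Expanding det(xI - A) along the first row:
det(xI - A) = + (x - 6)·det([[x - 8, -1], [4, x - 4]]) - (1)·det([[0, -1], [0, x - 4]]) + (0)·det([[0, x - 8], [0, 4]]).

Evaluating gives χ_A(x) = x^3 - 18x^2 + 108x - 216 = (x - 6)^3.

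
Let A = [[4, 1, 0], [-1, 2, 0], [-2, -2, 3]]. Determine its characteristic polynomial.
xI - A = [[x - 4, -1, 0], [1, x - 2, 0], [2, 2, x - 3]].

Expanding det(xI - A) along the first row:
det(xI - A) = + (x - 4)·det([[x - 2, 0], [2, x - 3]]) - (-1)·det([[1, 0], [2, x - 3]]) + (0)·det([[1, x - 2], [2, 2]]).

Evaluating gives χ_A(x) = x^3 - 9x^2 + 27x - 27 = (x - 3)^3.

χ_A(x) = (x - 3)^3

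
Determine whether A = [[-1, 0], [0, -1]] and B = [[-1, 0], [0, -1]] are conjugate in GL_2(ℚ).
Yes.

Two matrices over a field are similar if and only if they have the same invariant factors.

Both A and B have characteristic polynomial (x + 1)^2 and minimal polynomial x + 1. Computing further, both have invariant factors x + 1, x + 1. Hence A and B are similar.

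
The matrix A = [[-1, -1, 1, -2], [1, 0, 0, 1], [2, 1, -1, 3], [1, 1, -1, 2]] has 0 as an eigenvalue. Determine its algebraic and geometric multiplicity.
algebraic multiplicity 4, geometric multiplicity 2

The characteristic polynomial is x^4, so the factor x appears with exponent 4: the algebraic multiplicity is 4.

rank(A) = 2, so the eigenspace has dimension 4 - 2 = 2: the geometric multiplicity is 2.

Since 2 < 4, A is not diagonalizable.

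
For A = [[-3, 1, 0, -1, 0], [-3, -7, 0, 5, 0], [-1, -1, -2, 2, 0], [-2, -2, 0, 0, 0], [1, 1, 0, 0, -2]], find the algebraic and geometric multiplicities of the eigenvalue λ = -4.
The characteristic polynomial is (x + 2)^3(x + 4)^2, so the factor x + 4 appears with exponent 2: the algebraic multiplicity is 2.

rank(A + 4I) = 4, so the eigenspace has dimension 5 - 4 = 1: the geometric multiplicity is 1.

Since 1 < 2, A is not diagonalizable.

algebraic multiplicity 2, geometric multiplicity 1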